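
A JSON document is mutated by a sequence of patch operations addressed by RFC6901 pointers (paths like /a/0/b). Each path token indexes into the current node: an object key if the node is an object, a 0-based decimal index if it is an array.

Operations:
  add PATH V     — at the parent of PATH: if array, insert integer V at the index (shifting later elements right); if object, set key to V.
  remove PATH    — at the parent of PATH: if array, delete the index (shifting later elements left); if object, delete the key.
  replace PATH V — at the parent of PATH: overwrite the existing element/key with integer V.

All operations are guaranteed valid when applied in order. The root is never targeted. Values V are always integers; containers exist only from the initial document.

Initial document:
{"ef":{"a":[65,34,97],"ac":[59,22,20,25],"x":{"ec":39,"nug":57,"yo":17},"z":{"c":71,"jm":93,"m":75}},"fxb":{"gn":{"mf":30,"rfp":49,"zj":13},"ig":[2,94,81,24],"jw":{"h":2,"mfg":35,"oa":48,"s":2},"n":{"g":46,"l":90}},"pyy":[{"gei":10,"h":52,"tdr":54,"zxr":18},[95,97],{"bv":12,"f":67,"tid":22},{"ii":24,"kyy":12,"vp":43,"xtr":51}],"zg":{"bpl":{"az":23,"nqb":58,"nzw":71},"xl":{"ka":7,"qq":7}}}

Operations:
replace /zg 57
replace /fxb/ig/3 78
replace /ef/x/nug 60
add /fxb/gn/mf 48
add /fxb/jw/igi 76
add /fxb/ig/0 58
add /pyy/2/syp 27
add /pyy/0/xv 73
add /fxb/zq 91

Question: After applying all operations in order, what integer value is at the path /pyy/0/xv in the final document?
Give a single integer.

After op 1 (replace /zg 57): {"ef":{"a":[65,34,97],"ac":[59,22,20,25],"x":{"ec":39,"nug":57,"yo":17},"z":{"c":71,"jm":93,"m":75}},"fxb":{"gn":{"mf":30,"rfp":49,"zj":13},"ig":[2,94,81,24],"jw":{"h":2,"mfg":35,"oa":48,"s":2},"n":{"g":46,"l":90}},"pyy":[{"gei":10,"h":52,"tdr":54,"zxr":18},[95,97],{"bv":12,"f":67,"tid":22},{"ii":24,"kyy":12,"vp":43,"xtr":51}],"zg":57}
After op 2 (replace /fxb/ig/3 78): {"ef":{"a":[65,34,97],"ac":[59,22,20,25],"x":{"ec":39,"nug":57,"yo":17},"z":{"c":71,"jm":93,"m":75}},"fxb":{"gn":{"mf":30,"rfp":49,"zj":13},"ig":[2,94,81,78],"jw":{"h":2,"mfg":35,"oa":48,"s":2},"n":{"g":46,"l":90}},"pyy":[{"gei":10,"h":52,"tdr":54,"zxr":18},[95,97],{"bv":12,"f":67,"tid":22},{"ii":24,"kyy":12,"vp":43,"xtr":51}],"zg":57}
After op 3 (replace /ef/x/nug 60): {"ef":{"a":[65,34,97],"ac":[59,22,20,25],"x":{"ec":39,"nug":60,"yo":17},"z":{"c":71,"jm":93,"m":75}},"fxb":{"gn":{"mf":30,"rfp":49,"zj":13},"ig":[2,94,81,78],"jw":{"h":2,"mfg":35,"oa":48,"s":2},"n":{"g":46,"l":90}},"pyy":[{"gei":10,"h":52,"tdr":54,"zxr":18},[95,97],{"bv":12,"f":67,"tid":22},{"ii":24,"kyy":12,"vp":43,"xtr":51}],"zg":57}
After op 4 (add /fxb/gn/mf 48): {"ef":{"a":[65,34,97],"ac":[59,22,20,25],"x":{"ec":39,"nug":60,"yo":17},"z":{"c":71,"jm":93,"m":75}},"fxb":{"gn":{"mf":48,"rfp":49,"zj":13},"ig":[2,94,81,78],"jw":{"h":2,"mfg":35,"oa":48,"s":2},"n":{"g":46,"l":90}},"pyy":[{"gei":10,"h":52,"tdr":54,"zxr":18},[95,97],{"bv":12,"f":67,"tid":22},{"ii":24,"kyy":12,"vp":43,"xtr":51}],"zg":57}
After op 5 (add /fxb/jw/igi 76): {"ef":{"a":[65,34,97],"ac":[59,22,20,25],"x":{"ec":39,"nug":60,"yo":17},"z":{"c":71,"jm":93,"m":75}},"fxb":{"gn":{"mf":48,"rfp":49,"zj":13},"ig":[2,94,81,78],"jw":{"h":2,"igi":76,"mfg":35,"oa":48,"s":2},"n":{"g":46,"l":90}},"pyy":[{"gei":10,"h":52,"tdr":54,"zxr":18},[95,97],{"bv":12,"f":67,"tid":22},{"ii":24,"kyy":12,"vp":43,"xtr":51}],"zg":57}
After op 6 (add /fxb/ig/0 58): {"ef":{"a":[65,34,97],"ac":[59,22,20,25],"x":{"ec":39,"nug":60,"yo":17},"z":{"c":71,"jm":93,"m":75}},"fxb":{"gn":{"mf":48,"rfp":49,"zj":13},"ig":[58,2,94,81,78],"jw":{"h":2,"igi":76,"mfg":35,"oa":48,"s":2},"n":{"g":46,"l":90}},"pyy":[{"gei":10,"h":52,"tdr":54,"zxr":18},[95,97],{"bv":12,"f":67,"tid":22},{"ii":24,"kyy":12,"vp":43,"xtr":51}],"zg":57}
After op 7 (add /pyy/2/syp 27): {"ef":{"a":[65,34,97],"ac":[59,22,20,25],"x":{"ec":39,"nug":60,"yo":17},"z":{"c":71,"jm":93,"m":75}},"fxb":{"gn":{"mf":48,"rfp":49,"zj":13},"ig":[58,2,94,81,78],"jw":{"h":2,"igi":76,"mfg":35,"oa":48,"s":2},"n":{"g":46,"l":90}},"pyy":[{"gei":10,"h":52,"tdr":54,"zxr":18},[95,97],{"bv":12,"f":67,"syp":27,"tid":22},{"ii":24,"kyy":12,"vp":43,"xtr":51}],"zg":57}
After op 8 (add /pyy/0/xv 73): {"ef":{"a":[65,34,97],"ac":[59,22,20,25],"x":{"ec":39,"nug":60,"yo":17},"z":{"c":71,"jm":93,"m":75}},"fxb":{"gn":{"mf":48,"rfp":49,"zj":13},"ig":[58,2,94,81,78],"jw":{"h":2,"igi":76,"mfg":35,"oa":48,"s":2},"n":{"g":46,"l":90}},"pyy":[{"gei":10,"h":52,"tdr":54,"xv":73,"zxr":18},[95,97],{"bv":12,"f":67,"syp":27,"tid":22},{"ii":24,"kyy":12,"vp":43,"xtr":51}],"zg":57}
After op 9 (add /fxb/zq 91): {"ef":{"a":[65,34,97],"ac":[59,22,20,25],"x":{"ec":39,"nug":60,"yo":17},"z":{"c":71,"jm":93,"m":75}},"fxb":{"gn":{"mf":48,"rfp":49,"zj":13},"ig":[58,2,94,81,78],"jw":{"h":2,"igi":76,"mfg":35,"oa":48,"s":2},"n":{"g":46,"l":90},"zq":91},"pyy":[{"gei":10,"h":52,"tdr":54,"xv":73,"zxr":18},[95,97],{"bv":12,"f":67,"syp":27,"tid":22},{"ii":24,"kyy":12,"vp":43,"xtr":51}],"zg":57}
Value at /pyy/0/xv: 73

Answer: 73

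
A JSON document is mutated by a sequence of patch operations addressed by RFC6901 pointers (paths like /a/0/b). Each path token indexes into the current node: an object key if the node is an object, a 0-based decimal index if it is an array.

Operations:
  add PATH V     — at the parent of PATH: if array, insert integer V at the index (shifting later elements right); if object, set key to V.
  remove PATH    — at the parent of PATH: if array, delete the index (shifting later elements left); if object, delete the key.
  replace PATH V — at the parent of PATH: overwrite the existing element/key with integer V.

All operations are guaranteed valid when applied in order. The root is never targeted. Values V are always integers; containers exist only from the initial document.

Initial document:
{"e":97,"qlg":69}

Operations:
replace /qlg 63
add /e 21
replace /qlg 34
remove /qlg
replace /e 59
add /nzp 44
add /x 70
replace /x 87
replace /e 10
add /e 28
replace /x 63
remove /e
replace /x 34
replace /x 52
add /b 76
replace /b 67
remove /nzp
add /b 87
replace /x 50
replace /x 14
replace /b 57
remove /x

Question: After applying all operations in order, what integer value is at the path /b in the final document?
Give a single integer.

After op 1 (replace /qlg 63): {"e":97,"qlg":63}
After op 2 (add /e 21): {"e":21,"qlg":63}
After op 3 (replace /qlg 34): {"e":21,"qlg":34}
After op 4 (remove /qlg): {"e":21}
After op 5 (replace /e 59): {"e":59}
After op 6 (add /nzp 44): {"e":59,"nzp":44}
After op 7 (add /x 70): {"e":59,"nzp":44,"x":70}
After op 8 (replace /x 87): {"e":59,"nzp":44,"x":87}
After op 9 (replace /e 10): {"e":10,"nzp":44,"x":87}
After op 10 (add /e 28): {"e":28,"nzp":44,"x":87}
After op 11 (replace /x 63): {"e":28,"nzp":44,"x":63}
After op 12 (remove /e): {"nzp":44,"x":63}
After op 13 (replace /x 34): {"nzp":44,"x":34}
After op 14 (replace /x 52): {"nzp":44,"x":52}
After op 15 (add /b 76): {"b":76,"nzp":44,"x":52}
After op 16 (replace /b 67): {"b":67,"nzp":44,"x":52}
After op 17 (remove /nzp): {"b":67,"x":52}
After op 18 (add /b 87): {"b":87,"x":52}
After op 19 (replace /x 50): {"b":87,"x":50}
After op 20 (replace /x 14): {"b":87,"x":14}
After op 21 (replace /b 57): {"b":57,"x":14}
After op 22 (remove /x): {"b":57}
Value at /b: 57

Answer: 57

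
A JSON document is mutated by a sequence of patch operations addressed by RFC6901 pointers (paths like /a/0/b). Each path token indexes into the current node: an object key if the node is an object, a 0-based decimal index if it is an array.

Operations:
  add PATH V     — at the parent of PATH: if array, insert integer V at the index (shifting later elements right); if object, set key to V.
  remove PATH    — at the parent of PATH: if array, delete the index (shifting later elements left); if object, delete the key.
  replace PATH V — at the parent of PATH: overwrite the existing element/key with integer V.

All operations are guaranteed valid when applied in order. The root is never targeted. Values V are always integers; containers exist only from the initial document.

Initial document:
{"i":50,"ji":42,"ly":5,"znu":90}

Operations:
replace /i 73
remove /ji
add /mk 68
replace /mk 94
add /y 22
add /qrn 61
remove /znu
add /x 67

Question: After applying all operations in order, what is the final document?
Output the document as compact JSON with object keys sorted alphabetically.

After op 1 (replace /i 73): {"i":73,"ji":42,"ly":5,"znu":90}
After op 2 (remove /ji): {"i":73,"ly":5,"znu":90}
After op 3 (add /mk 68): {"i":73,"ly":5,"mk":68,"znu":90}
After op 4 (replace /mk 94): {"i":73,"ly":5,"mk":94,"znu":90}
After op 5 (add /y 22): {"i":73,"ly":5,"mk":94,"y":22,"znu":90}
After op 6 (add /qrn 61): {"i":73,"ly":5,"mk":94,"qrn":61,"y":22,"znu":90}
After op 7 (remove /znu): {"i":73,"ly":5,"mk":94,"qrn":61,"y":22}
After op 8 (add /x 67): {"i":73,"ly":5,"mk":94,"qrn":61,"x":67,"y":22}

Answer: {"i":73,"ly":5,"mk":94,"qrn":61,"x":67,"y":22}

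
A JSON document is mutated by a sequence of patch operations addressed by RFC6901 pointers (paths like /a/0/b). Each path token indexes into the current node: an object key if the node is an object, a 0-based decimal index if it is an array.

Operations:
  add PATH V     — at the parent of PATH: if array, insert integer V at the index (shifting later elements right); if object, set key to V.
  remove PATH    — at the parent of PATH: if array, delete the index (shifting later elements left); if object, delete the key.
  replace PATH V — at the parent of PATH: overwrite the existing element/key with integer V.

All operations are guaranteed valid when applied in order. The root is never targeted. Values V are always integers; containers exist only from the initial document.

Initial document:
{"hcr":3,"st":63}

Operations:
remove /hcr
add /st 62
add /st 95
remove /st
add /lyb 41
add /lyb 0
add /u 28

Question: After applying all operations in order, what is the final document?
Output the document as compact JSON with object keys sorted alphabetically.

Answer: {"lyb":0,"u":28}

Derivation:
After op 1 (remove /hcr): {"st":63}
After op 2 (add /st 62): {"st":62}
After op 3 (add /st 95): {"st":95}
After op 4 (remove /st): {}
After op 5 (add /lyb 41): {"lyb":41}
After op 6 (add /lyb 0): {"lyb":0}
After op 7 (add /u 28): {"lyb":0,"u":28}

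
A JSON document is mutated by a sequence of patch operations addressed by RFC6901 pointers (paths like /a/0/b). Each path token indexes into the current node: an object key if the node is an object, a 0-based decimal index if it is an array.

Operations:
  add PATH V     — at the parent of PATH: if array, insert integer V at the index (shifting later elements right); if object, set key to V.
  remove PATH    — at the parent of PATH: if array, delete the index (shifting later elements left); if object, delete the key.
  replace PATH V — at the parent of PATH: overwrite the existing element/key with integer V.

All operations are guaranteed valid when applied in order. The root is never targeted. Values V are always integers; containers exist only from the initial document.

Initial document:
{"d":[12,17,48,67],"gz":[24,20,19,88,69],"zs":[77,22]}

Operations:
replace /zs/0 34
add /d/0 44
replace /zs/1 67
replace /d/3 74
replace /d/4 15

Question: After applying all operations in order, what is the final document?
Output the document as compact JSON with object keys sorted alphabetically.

After op 1 (replace /zs/0 34): {"d":[12,17,48,67],"gz":[24,20,19,88,69],"zs":[34,22]}
After op 2 (add /d/0 44): {"d":[44,12,17,48,67],"gz":[24,20,19,88,69],"zs":[34,22]}
After op 3 (replace /zs/1 67): {"d":[44,12,17,48,67],"gz":[24,20,19,88,69],"zs":[34,67]}
After op 4 (replace /d/3 74): {"d":[44,12,17,74,67],"gz":[24,20,19,88,69],"zs":[34,67]}
After op 5 (replace /d/4 15): {"d":[44,12,17,74,15],"gz":[24,20,19,88,69],"zs":[34,67]}

Answer: {"d":[44,12,17,74,15],"gz":[24,20,19,88,69],"zs":[34,67]}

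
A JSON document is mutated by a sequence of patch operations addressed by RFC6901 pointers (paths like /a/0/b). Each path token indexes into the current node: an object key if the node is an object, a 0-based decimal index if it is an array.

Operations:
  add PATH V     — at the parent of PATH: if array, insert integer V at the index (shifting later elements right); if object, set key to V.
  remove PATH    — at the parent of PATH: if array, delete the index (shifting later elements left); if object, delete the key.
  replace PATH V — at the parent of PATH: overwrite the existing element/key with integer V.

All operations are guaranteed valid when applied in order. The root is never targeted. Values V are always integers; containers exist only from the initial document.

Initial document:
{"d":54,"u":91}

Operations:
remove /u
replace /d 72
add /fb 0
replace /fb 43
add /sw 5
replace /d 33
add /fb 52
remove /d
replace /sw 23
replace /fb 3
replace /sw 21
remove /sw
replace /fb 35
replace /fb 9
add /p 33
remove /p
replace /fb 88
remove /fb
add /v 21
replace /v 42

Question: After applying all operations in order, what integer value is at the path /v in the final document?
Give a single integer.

After op 1 (remove /u): {"d":54}
After op 2 (replace /d 72): {"d":72}
After op 3 (add /fb 0): {"d":72,"fb":0}
After op 4 (replace /fb 43): {"d":72,"fb":43}
After op 5 (add /sw 5): {"d":72,"fb":43,"sw":5}
After op 6 (replace /d 33): {"d":33,"fb":43,"sw":5}
After op 7 (add /fb 52): {"d":33,"fb":52,"sw":5}
After op 8 (remove /d): {"fb":52,"sw":5}
After op 9 (replace /sw 23): {"fb":52,"sw":23}
After op 10 (replace /fb 3): {"fb":3,"sw":23}
After op 11 (replace /sw 21): {"fb":3,"sw":21}
After op 12 (remove /sw): {"fb":3}
After op 13 (replace /fb 35): {"fb":35}
After op 14 (replace /fb 9): {"fb":9}
After op 15 (add /p 33): {"fb":9,"p":33}
After op 16 (remove /p): {"fb":9}
After op 17 (replace /fb 88): {"fb":88}
After op 18 (remove /fb): {}
After op 19 (add /v 21): {"v":21}
After op 20 (replace /v 42): {"v":42}
Value at /v: 42

Answer: 42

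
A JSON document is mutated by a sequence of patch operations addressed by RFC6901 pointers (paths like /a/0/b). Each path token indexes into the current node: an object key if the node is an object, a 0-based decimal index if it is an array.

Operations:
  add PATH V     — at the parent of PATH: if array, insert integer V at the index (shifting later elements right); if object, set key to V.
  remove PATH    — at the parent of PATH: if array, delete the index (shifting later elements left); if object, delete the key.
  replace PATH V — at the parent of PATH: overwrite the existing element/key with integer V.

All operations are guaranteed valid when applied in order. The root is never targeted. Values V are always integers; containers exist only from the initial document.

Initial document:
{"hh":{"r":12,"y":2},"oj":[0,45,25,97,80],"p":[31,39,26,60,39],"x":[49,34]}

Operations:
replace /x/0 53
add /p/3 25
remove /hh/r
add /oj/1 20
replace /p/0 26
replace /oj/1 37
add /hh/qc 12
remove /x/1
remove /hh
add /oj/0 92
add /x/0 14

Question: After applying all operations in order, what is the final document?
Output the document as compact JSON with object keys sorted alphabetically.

Answer: {"oj":[92,0,37,45,25,97,80],"p":[26,39,26,25,60,39],"x":[14,53]}

Derivation:
After op 1 (replace /x/0 53): {"hh":{"r":12,"y":2},"oj":[0,45,25,97,80],"p":[31,39,26,60,39],"x":[53,34]}
After op 2 (add /p/3 25): {"hh":{"r":12,"y":2},"oj":[0,45,25,97,80],"p":[31,39,26,25,60,39],"x":[53,34]}
After op 3 (remove /hh/r): {"hh":{"y":2},"oj":[0,45,25,97,80],"p":[31,39,26,25,60,39],"x":[53,34]}
After op 4 (add /oj/1 20): {"hh":{"y":2},"oj":[0,20,45,25,97,80],"p":[31,39,26,25,60,39],"x":[53,34]}
After op 5 (replace /p/0 26): {"hh":{"y":2},"oj":[0,20,45,25,97,80],"p":[26,39,26,25,60,39],"x":[53,34]}
After op 6 (replace /oj/1 37): {"hh":{"y":2},"oj":[0,37,45,25,97,80],"p":[26,39,26,25,60,39],"x":[53,34]}
After op 7 (add /hh/qc 12): {"hh":{"qc":12,"y":2},"oj":[0,37,45,25,97,80],"p":[26,39,26,25,60,39],"x":[53,34]}
After op 8 (remove /x/1): {"hh":{"qc":12,"y":2},"oj":[0,37,45,25,97,80],"p":[26,39,26,25,60,39],"x":[53]}
After op 9 (remove /hh): {"oj":[0,37,45,25,97,80],"p":[26,39,26,25,60,39],"x":[53]}
After op 10 (add /oj/0 92): {"oj":[92,0,37,45,25,97,80],"p":[26,39,26,25,60,39],"x":[53]}
After op 11 (add /x/0 14): {"oj":[92,0,37,45,25,97,80],"p":[26,39,26,25,60,39],"x":[14,53]}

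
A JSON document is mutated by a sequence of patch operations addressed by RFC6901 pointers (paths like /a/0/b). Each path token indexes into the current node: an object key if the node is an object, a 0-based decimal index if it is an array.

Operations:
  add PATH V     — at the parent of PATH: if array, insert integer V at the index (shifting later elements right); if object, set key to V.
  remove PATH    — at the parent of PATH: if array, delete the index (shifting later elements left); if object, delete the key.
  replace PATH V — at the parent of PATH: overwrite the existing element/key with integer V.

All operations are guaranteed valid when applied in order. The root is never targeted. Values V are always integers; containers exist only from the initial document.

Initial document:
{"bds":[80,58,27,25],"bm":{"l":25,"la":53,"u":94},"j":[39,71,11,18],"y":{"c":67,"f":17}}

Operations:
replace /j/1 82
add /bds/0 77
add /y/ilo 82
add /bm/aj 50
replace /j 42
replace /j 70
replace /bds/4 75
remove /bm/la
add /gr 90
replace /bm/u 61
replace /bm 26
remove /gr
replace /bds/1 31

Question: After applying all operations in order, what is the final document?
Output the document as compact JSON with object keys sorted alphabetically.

Answer: {"bds":[77,31,58,27,75],"bm":26,"j":70,"y":{"c":67,"f":17,"ilo":82}}

Derivation:
After op 1 (replace /j/1 82): {"bds":[80,58,27,25],"bm":{"l":25,"la":53,"u":94},"j":[39,82,11,18],"y":{"c":67,"f":17}}
After op 2 (add /bds/0 77): {"bds":[77,80,58,27,25],"bm":{"l":25,"la":53,"u":94},"j":[39,82,11,18],"y":{"c":67,"f":17}}
After op 3 (add /y/ilo 82): {"bds":[77,80,58,27,25],"bm":{"l":25,"la":53,"u":94},"j":[39,82,11,18],"y":{"c":67,"f":17,"ilo":82}}
After op 4 (add /bm/aj 50): {"bds":[77,80,58,27,25],"bm":{"aj":50,"l":25,"la":53,"u":94},"j":[39,82,11,18],"y":{"c":67,"f":17,"ilo":82}}
After op 5 (replace /j 42): {"bds":[77,80,58,27,25],"bm":{"aj":50,"l":25,"la":53,"u":94},"j":42,"y":{"c":67,"f":17,"ilo":82}}
After op 6 (replace /j 70): {"bds":[77,80,58,27,25],"bm":{"aj":50,"l":25,"la":53,"u":94},"j":70,"y":{"c":67,"f":17,"ilo":82}}
After op 7 (replace /bds/4 75): {"bds":[77,80,58,27,75],"bm":{"aj":50,"l":25,"la":53,"u":94},"j":70,"y":{"c":67,"f":17,"ilo":82}}
After op 8 (remove /bm/la): {"bds":[77,80,58,27,75],"bm":{"aj":50,"l":25,"u":94},"j":70,"y":{"c":67,"f":17,"ilo":82}}
After op 9 (add /gr 90): {"bds":[77,80,58,27,75],"bm":{"aj":50,"l":25,"u":94},"gr":90,"j":70,"y":{"c":67,"f":17,"ilo":82}}
After op 10 (replace /bm/u 61): {"bds":[77,80,58,27,75],"bm":{"aj":50,"l":25,"u":61},"gr":90,"j":70,"y":{"c":67,"f":17,"ilo":82}}
After op 11 (replace /bm 26): {"bds":[77,80,58,27,75],"bm":26,"gr":90,"j":70,"y":{"c":67,"f":17,"ilo":82}}
After op 12 (remove /gr): {"bds":[77,80,58,27,75],"bm":26,"j":70,"y":{"c":67,"f":17,"ilo":82}}
After op 13 (replace /bds/1 31): {"bds":[77,31,58,27,75],"bm":26,"j":70,"y":{"c":67,"f":17,"ilo":82}}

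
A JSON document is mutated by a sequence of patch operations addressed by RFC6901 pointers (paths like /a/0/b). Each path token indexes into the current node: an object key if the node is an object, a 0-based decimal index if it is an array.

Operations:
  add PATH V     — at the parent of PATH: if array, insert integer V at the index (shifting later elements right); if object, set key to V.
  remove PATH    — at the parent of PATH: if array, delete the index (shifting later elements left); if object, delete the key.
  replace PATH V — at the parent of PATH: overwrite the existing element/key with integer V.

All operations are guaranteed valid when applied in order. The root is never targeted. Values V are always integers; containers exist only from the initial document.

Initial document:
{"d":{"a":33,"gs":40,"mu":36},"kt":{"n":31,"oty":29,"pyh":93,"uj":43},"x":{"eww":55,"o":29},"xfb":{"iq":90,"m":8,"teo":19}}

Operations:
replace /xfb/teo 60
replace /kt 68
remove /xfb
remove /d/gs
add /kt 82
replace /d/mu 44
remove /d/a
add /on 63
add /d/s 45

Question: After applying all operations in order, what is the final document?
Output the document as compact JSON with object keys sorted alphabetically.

After op 1 (replace /xfb/teo 60): {"d":{"a":33,"gs":40,"mu":36},"kt":{"n":31,"oty":29,"pyh":93,"uj":43},"x":{"eww":55,"o":29},"xfb":{"iq":90,"m":8,"teo":60}}
After op 2 (replace /kt 68): {"d":{"a":33,"gs":40,"mu":36},"kt":68,"x":{"eww":55,"o":29},"xfb":{"iq":90,"m":8,"teo":60}}
After op 3 (remove /xfb): {"d":{"a":33,"gs":40,"mu":36},"kt":68,"x":{"eww":55,"o":29}}
After op 4 (remove /d/gs): {"d":{"a":33,"mu":36},"kt":68,"x":{"eww":55,"o":29}}
After op 5 (add /kt 82): {"d":{"a":33,"mu":36},"kt":82,"x":{"eww":55,"o":29}}
After op 6 (replace /d/mu 44): {"d":{"a":33,"mu":44},"kt":82,"x":{"eww":55,"o":29}}
After op 7 (remove /d/a): {"d":{"mu":44},"kt":82,"x":{"eww":55,"o":29}}
After op 8 (add /on 63): {"d":{"mu":44},"kt":82,"on":63,"x":{"eww":55,"o":29}}
After op 9 (add /d/s 45): {"d":{"mu":44,"s":45},"kt":82,"on":63,"x":{"eww":55,"o":29}}

Answer: {"d":{"mu":44,"s":45},"kt":82,"on":63,"x":{"eww":55,"o":29}}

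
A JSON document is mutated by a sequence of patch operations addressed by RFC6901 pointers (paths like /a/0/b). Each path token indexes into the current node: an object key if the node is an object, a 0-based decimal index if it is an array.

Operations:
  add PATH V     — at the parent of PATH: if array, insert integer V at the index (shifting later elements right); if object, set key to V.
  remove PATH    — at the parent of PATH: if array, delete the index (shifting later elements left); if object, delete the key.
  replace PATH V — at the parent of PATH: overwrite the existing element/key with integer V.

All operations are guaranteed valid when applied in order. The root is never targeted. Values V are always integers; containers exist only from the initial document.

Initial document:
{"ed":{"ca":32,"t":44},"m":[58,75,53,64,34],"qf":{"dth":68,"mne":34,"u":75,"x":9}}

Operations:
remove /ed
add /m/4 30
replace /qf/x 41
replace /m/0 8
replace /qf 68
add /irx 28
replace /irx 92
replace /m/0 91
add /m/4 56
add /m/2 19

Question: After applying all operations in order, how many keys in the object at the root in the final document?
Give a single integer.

After op 1 (remove /ed): {"m":[58,75,53,64,34],"qf":{"dth":68,"mne":34,"u":75,"x":9}}
After op 2 (add /m/4 30): {"m":[58,75,53,64,30,34],"qf":{"dth":68,"mne":34,"u":75,"x":9}}
After op 3 (replace /qf/x 41): {"m":[58,75,53,64,30,34],"qf":{"dth":68,"mne":34,"u":75,"x":41}}
After op 4 (replace /m/0 8): {"m":[8,75,53,64,30,34],"qf":{"dth":68,"mne":34,"u":75,"x":41}}
After op 5 (replace /qf 68): {"m":[8,75,53,64,30,34],"qf":68}
After op 6 (add /irx 28): {"irx":28,"m":[8,75,53,64,30,34],"qf":68}
After op 7 (replace /irx 92): {"irx":92,"m":[8,75,53,64,30,34],"qf":68}
After op 8 (replace /m/0 91): {"irx":92,"m":[91,75,53,64,30,34],"qf":68}
After op 9 (add /m/4 56): {"irx":92,"m":[91,75,53,64,56,30,34],"qf":68}
After op 10 (add /m/2 19): {"irx":92,"m":[91,75,19,53,64,56,30,34],"qf":68}
Size at the root: 3

Answer: 3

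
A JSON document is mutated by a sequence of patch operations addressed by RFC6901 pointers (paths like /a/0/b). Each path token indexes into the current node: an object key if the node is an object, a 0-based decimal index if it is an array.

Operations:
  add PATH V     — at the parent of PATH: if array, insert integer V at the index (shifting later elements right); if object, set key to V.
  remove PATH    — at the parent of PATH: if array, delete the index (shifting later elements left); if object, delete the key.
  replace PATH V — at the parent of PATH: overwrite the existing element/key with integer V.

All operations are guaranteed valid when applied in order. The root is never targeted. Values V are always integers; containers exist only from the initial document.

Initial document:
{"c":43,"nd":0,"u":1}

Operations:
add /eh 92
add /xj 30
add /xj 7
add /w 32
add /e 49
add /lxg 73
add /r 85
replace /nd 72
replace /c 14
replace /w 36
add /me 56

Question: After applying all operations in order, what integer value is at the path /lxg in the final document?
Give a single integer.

Answer: 73

Derivation:
After op 1 (add /eh 92): {"c":43,"eh":92,"nd":0,"u":1}
After op 2 (add /xj 30): {"c":43,"eh":92,"nd":0,"u":1,"xj":30}
After op 3 (add /xj 7): {"c":43,"eh":92,"nd":0,"u":1,"xj":7}
After op 4 (add /w 32): {"c":43,"eh":92,"nd":0,"u":1,"w":32,"xj":7}
After op 5 (add /e 49): {"c":43,"e":49,"eh":92,"nd":0,"u":1,"w":32,"xj":7}
After op 6 (add /lxg 73): {"c":43,"e":49,"eh":92,"lxg":73,"nd":0,"u":1,"w":32,"xj":7}
After op 7 (add /r 85): {"c":43,"e":49,"eh":92,"lxg":73,"nd":0,"r":85,"u":1,"w":32,"xj":7}
After op 8 (replace /nd 72): {"c":43,"e":49,"eh":92,"lxg":73,"nd":72,"r":85,"u":1,"w":32,"xj":7}
After op 9 (replace /c 14): {"c":14,"e":49,"eh":92,"lxg":73,"nd":72,"r":85,"u":1,"w":32,"xj":7}
After op 10 (replace /w 36): {"c":14,"e":49,"eh":92,"lxg":73,"nd":72,"r":85,"u":1,"w":36,"xj":7}
After op 11 (add /me 56): {"c":14,"e":49,"eh":92,"lxg":73,"me":56,"nd":72,"r":85,"u":1,"w":36,"xj":7}
Value at /lxg: 73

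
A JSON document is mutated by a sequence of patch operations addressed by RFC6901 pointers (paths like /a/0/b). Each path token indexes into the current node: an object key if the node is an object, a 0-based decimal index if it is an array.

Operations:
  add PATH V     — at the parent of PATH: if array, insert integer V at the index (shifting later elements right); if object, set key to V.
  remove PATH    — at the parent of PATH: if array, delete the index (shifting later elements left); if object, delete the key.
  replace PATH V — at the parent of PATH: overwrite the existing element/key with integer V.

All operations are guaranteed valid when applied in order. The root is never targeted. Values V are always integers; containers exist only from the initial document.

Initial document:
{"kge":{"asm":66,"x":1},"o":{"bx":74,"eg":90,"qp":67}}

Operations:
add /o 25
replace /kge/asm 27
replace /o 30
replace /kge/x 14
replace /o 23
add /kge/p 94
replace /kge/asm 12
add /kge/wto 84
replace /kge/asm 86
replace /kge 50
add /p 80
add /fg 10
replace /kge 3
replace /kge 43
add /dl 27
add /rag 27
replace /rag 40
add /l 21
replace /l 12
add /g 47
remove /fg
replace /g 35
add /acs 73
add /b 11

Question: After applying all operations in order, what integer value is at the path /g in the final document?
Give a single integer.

After op 1 (add /o 25): {"kge":{"asm":66,"x":1},"o":25}
After op 2 (replace /kge/asm 27): {"kge":{"asm":27,"x":1},"o":25}
After op 3 (replace /o 30): {"kge":{"asm":27,"x":1},"o":30}
After op 4 (replace /kge/x 14): {"kge":{"asm":27,"x":14},"o":30}
After op 5 (replace /o 23): {"kge":{"asm":27,"x":14},"o":23}
After op 6 (add /kge/p 94): {"kge":{"asm":27,"p":94,"x":14},"o":23}
After op 7 (replace /kge/asm 12): {"kge":{"asm":12,"p":94,"x":14},"o":23}
After op 8 (add /kge/wto 84): {"kge":{"asm":12,"p":94,"wto":84,"x":14},"o":23}
After op 9 (replace /kge/asm 86): {"kge":{"asm":86,"p":94,"wto":84,"x":14},"o":23}
After op 10 (replace /kge 50): {"kge":50,"o":23}
After op 11 (add /p 80): {"kge":50,"o":23,"p":80}
After op 12 (add /fg 10): {"fg":10,"kge":50,"o":23,"p":80}
After op 13 (replace /kge 3): {"fg":10,"kge":3,"o":23,"p":80}
After op 14 (replace /kge 43): {"fg":10,"kge":43,"o":23,"p":80}
After op 15 (add /dl 27): {"dl":27,"fg":10,"kge":43,"o":23,"p":80}
After op 16 (add /rag 27): {"dl":27,"fg":10,"kge":43,"o":23,"p":80,"rag":27}
After op 17 (replace /rag 40): {"dl":27,"fg":10,"kge":43,"o":23,"p":80,"rag":40}
After op 18 (add /l 21): {"dl":27,"fg":10,"kge":43,"l":21,"o":23,"p":80,"rag":40}
After op 19 (replace /l 12): {"dl":27,"fg":10,"kge":43,"l":12,"o":23,"p":80,"rag":40}
After op 20 (add /g 47): {"dl":27,"fg":10,"g":47,"kge":43,"l":12,"o":23,"p":80,"rag":40}
After op 21 (remove /fg): {"dl":27,"g":47,"kge":43,"l":12,"o":23,"p":80,"rag":40}
After op 22 (replace /g 35): {"dl":27,"g":35,"kge":43,"l":12,"o":23,"p":80,"rag":40}
After op 23 (add /acs 73): {"acs":73,"dl":27,"g":35,"kge":43,"l":12,"o":23,"p":80,"rag":40}
After op 24 (add /b 11): {"acs":73,"b":11,"dl":27,"g":35,"kge":43,"l":12,"o":23,"p":80,"rag":40}
Value at /g: 35

Answer: 35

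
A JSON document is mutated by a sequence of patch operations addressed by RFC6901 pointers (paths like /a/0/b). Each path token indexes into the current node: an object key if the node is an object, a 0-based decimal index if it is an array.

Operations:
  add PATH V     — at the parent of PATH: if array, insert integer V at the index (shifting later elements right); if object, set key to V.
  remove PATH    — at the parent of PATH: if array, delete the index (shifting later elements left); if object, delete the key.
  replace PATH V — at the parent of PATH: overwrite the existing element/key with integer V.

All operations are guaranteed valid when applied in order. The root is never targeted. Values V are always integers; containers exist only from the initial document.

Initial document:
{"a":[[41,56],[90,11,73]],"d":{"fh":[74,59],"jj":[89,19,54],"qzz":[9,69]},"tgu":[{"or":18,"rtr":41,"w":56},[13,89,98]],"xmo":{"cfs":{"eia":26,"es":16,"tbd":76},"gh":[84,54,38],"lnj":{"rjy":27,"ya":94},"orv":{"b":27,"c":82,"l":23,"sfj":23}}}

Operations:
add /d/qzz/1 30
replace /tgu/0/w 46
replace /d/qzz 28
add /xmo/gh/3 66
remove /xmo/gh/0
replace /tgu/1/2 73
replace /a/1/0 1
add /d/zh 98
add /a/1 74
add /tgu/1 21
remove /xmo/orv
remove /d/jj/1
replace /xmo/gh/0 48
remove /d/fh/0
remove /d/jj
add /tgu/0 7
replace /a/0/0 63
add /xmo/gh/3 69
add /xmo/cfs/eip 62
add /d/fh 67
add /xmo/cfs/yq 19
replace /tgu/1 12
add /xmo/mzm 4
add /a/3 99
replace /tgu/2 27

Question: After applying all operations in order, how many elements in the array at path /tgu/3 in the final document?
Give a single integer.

After op 1 (add /d/qzz/1 30): {"a":[[41,56],[90,11,73]],"d":{"fh":[74,59],"jj":[89,19,54],"qzz":[9,30,69]},"tgu":[{"or":18,"rtr":41,"w":56},[13,89,98]],"xmo":{"cfs":{"eia":26,"es":16,"tbd":76},"gh":[84,54,38],"lnj":{"rjy":27,"ya":94},"orv":{"b":27,"c":82,"l":23,"sfj":23}}}
After op 2 (replace /tgu/0/w 46): {"a":[[41,56],[90,11,73]],"d":{"fh":[74,59],"jj":[89,19,54],"qzz":[9,30,69]},"tgu":[{"or":18,"rtr":41,"w":46},[13,89,98]],"xmo":{"cfs":{"eia":26,"es":16,"tbd":76},"gh":[84,54,38],"lnj":{"rjy":27,"ya":94},"orv":{"b":27,"c":82,"l":23,"sfj":23}}}
After op 3 (replace /d/qzz 28): {"a":[[41,56],[90,11,73]],"d":{"fh":[74,59],"jj":[89,19,54],"qzz":28},"tgu":[{"or":18,"rtr":41,"w":46},[13,89,98]],"xmo":{"cfs":{"eia":26,"es":16,"tbd":76},"gh":[84,54,38],"lnj":{"rjy":27,"ya":94},"orv":{"b":27,"c":82,"l":23,"sfj":23}}}
After op 4 (add /xmo/gh/3 66): {"a":[[41,56],[90,11,73]],"d":{"fh":[74,59],"jj":[89,19,54],"qzz":28},"tgu":[{"or":18,"rtr":41,"w":46},[13,89,98]],"xmo":{"cfs":{"eia":26,"es":16,"tbd":76},"gh":[84,54,38,66],"lnj":{"rjy":27,"ya":94},"orv":{"b":27,"c":82,"l":23,"sfj":23}}}
After op 5 (remove /xmo/gh/0): {"a":[[41,56],[90,11,73]],"d":{"fh":[74,59],"jj":[89,19,54],"qzz":28},"tgu":[{"or":18,"rtr":41,"w":46},[13,89,98]],"xmo":{"cfs":{"eia":26,"es":16,"tbd":76},"gh":[54,38,66],"lnj":{"rjy":27,"ya":94},"orv":{"b":27,"c":82,"l":23,"sfj":23}}}
After op 6 (replace /tgu/1/2 73): {"a":[[41,56],[90,11,73]],"d":{"fh":[74,59],"jj":[89,19,54],"qzz":28},"tgu":[{"or":18,"rtr":41,"w":46},[13,89,73]],"xmo":{"cfs":{"eia":26,"es":16,"tbd":76},"gh":[54,38,66],"lnj":{"rjy":27,"ya":94},"orv":{"b":27,"c":82,"l":23,"sfj":23}}}
After op 7 (replace /a/1/0 1): {"a":[[41,56],[1,11,73]],"d":{"fh":[74,59],"jj":[89,19,54],"qzz":28},"tgu":[{"or":18,"rtr":41,"w":46},[13,89,73]],"xmo":{"cfs":{"eia":26,"es":16,"tbd":76},"gh":[54,38,66],"lnj":{"rjy":27,"ya":94},"orv":{"b":27,"c":82,"l":23,"sfj":23}}}
After op 8 (add /d/zh 98): {"a":[[41,56],[1,11,73]],"d":{"fh":[74,59],"jj":[89,19,54],"qzz":28,"zh":98},"tgu":[{"or":18,"rtr":41,"w":46},[13,89,73]],"xmo":{"cfs":{"eia":26,"es":16,"tbd":76},"gh":[54,38,66],"lnj":{"rjy":27,"ya":94},"orv":{"b":27,"c":82,"l":23,"sfj":23}}}
After op 9 (add /a/1 74): {"a":[[41,56],74,[1,11,73]],"d":{"fh":[74,59],"jj":[89,19,54],"qzz":28,"zh":98},"tgu":[{"or":18,"rtr":41,"w":46},[13,89,73]],"xmo":{"cfs":{"eia":26,"es":16,"tbd":76},"gh":[54,38,66],"lnj":{"rjy":27,"ya":94},"orv":{"b":27,"c":82,"l":23,"sfj":23}}}
After op 10 (add /tgu/1 21): {"a":[[41,56],74,[1,11,73]],"d":{"fh":[74,59],"jj":[89,19,54],"qzz":28,"zh":98},"tgu":[{"or":18,"rtr":41,"w":46},21,[13,89,73]],"xmo":{"cfs":{"eia":26,"es":16,"tbd":76},"gh":[54,38,66],"lnj":{"rjy":27,"ya":94},"orv":{"b":27,"c":82,"l":23,"sfj":23}}}
After op 11 (remove /xmo/orv): {"a":[[41,56],74,[1,11,73]],"d":{"fh":[74,59],"jj":[89,19,54],"qzz":28,"zh":98},"tgu":[{"or":18,"rtr":41,"w":46},21,[13,89,73]],"xmo":{"cfs":{"eia":26,"es":16,"tbd":76},"gh":[54,38,66],"lnj":{"rjy":27,"ya":94}}}
After op 12 (remove /d/jj/1): {"a":[[41,56],74,[1,11,73]],"d":{"fh":[74,59],"jj":[89,54],"qzz":28,"zh":98},"tgu":[{"or":18,"rtr":41,"w":46},21,[13,89,73]],"xmo":{"cfs":{"eia":26,"es":16,"tbd":76},"gh":[54,38,66],"lnj":{"rjy":27,"ya":94}}}
After op 13 (replace /xmo/gh/0 48): {"a":[[41,56],74,[1,11,73]],"d":{"fh":[74,59],"jj":[89,54],"qzz":28,"zh":98},"tgu":[{"or":18,"rtr":41,"w":46},21,[13,89,73]],"xmo":{"cfs":{"eia":26,"es":16,"tbd":76},"gh":[48,38,66],"lnj":{"rjy":27,"ya":94}}}
After op 14 (remove /d/fh/0): {"a":[[41,56],74,[1,11,73]],"d":{"fh":[59],"jj":[89,54],"qzz":28,"zh":98},"tgu":[{"or":18,"rtr":41,"w":46},21,[13,89,73]],"xmo":{"cfs":{"eia":26,"es":16,"tbd":76},"gh":[48,38,66],"lnj":{"rjy":27,"ya":94}}}
After op 15 (remove /d/jj): {"a":[[41,56],74,[1,11,73]],"d":{"fh":[59],"qzz":28,"zh":98},"tgu":[{"or":18,"rtr":41,"w":46},21,[13,89,73]],"xmo":{"cfs":{"eia":26,"es":16,"tbd":76},"gh":[48,38,66],"lnj":{"rjy":27,"ya":94}}}
After op 16 (add /tgu/0 7): {"a":[[41,56],74,[1,11,73]],"d":{"fh":[59],"qzz":28,"zh":98},"tgu":[7,{"or":18,"rtr":41,"w":46},21,[13,89,73]],"xmo":{"cfs":{"eia":26,"es":16,"tbd":76},"gh":[48,38,66],"lnj":{"rjy":27,"ya":94}}}
After op 17 (replace /a/0/0 63): {"a":[[63,56],74,[1,11,73]],"d":{"fh":[59],"qzz":28,"zh":98},"tgu":[7,{"or":18,"rtr":41,"w":46},21,[13,89,73]],"xmo":{"cfs":{"eia":26,"es":16,"tbd":76},"gh":[48,38,66],"lnj":{"rjy":27,"ya":94}}}
After op 18 (add /xmo/gh/3 69): {"a":[[63,56],74,[1,11,73]],"d":{"fh":[59],"qzz":28,"zh":98},"tgu":[7,{"or":18,"rtr":41,"w":46},21,[13,89,73]],"xmo":{"cfs":{"eia":26,"es":16,"tbd":76},"gh":[48,38,66,69],"lnj":{"rjy":27,"ya":94}}}
After op 19 (add /xmo/cfs/eip 62): {"a":[[63,56],74,[1,11,73]],"d":{"fh":[59],"qzz":28,"zh":98},"tgu":[7,{"or":18,"rtr":41,"w":46},21,[13,89,73]],"xmo":{"cfs":{"eia":26,"eip":62,"es":16,"tbd":76},"gh":[48,38,66,69],"lnj":{"rjy":27,"ya":94}}}
After op 20 (add /d/fh 67): {"a":[[63,56],74,[1,11,73]],"d":{"fh":67,"qzz":28,"zh":98},"tgu":[7,{"or":18,"rtr":41,"w":46},21,[13,89,73]],"xmo":{"cfs":{"eia":26,"eip":62,"es":16,"tbd":76},"gh":[48,38,66,69],"lnj":{"rjy":27,"ya":94}}}
After op 21 (add /xmo/cfs/yq 19): {"a":[[63,56],74,[1,11,73]],"d":{"fh":67,"qzz":28,"zh":98},"tgu":[7,{"or":18,"rtr":41,"w":46},21,[13,89,73]],"xmo":{"cfs":{"eia":26,"eip":62,"es":16,"tbd":76,"yq":19},"gh":[48,38,66,69],"lnj":{"rjy":27,"ya":94}}}
After op 22 (replace /tgu/1 12): {"a":[[63,56],74,[1,11,73]],"d":{"fh":67,"qzz":28,"zh":98},"tgu":[7,12,21,[13,89,73]],"xmo":{"cfs":{"eia":26,"eip":62,"es":16,"tbd":76,"yq":19},"gh":[48,38,66,69],"lnj":{"rjy":27,"ya":94}}}
After op 23 (add /xmo/mzm 4): {"a":[[63,56],74,[1,11,73]],"d":{"fh":67,"qzz":28,"zh":98},"tgu":[7,12,21,[13,89,73]],"xmo":{"cfs":{"eia":26,"eip":62,"es":16,"tbd":76,"yq":19},"gh":[48,38,66,69],"lnj":{"rjy":27,"ya":94},"mzm":4}}
After op 24 (add /a/3 99): {"a":[[63,56],74,[1,11,73],99],"d":{"fh":67,"qzz":28,"zh":98},"tgu":[7,12,21,[13,89,73]],"xmo":{"cfs":{"eia":26,"eip":62,"es":16,"tbd":76,"yq":19},"gh":[48,38,66,69],"lnj":{"rjy":27,"ya":94},"mzm":4}}
After op 25 (replace /tgu/2 27): {"a":[[63,56],74,[1,11,73],99],"d":{"fh":67,"qzz":28,"zh":98},"tgu":[7,12,27,[13,89,73]],"xmo":{"cfs":{"eia":26,"eip":62,"es":16,"tbd":76,"yq":19},"gh":[48,38,66,69],"lnj":{"rjy":27,"ya":94},"mzm":4}}
Size at path /tgu/3: 3

Answer: 3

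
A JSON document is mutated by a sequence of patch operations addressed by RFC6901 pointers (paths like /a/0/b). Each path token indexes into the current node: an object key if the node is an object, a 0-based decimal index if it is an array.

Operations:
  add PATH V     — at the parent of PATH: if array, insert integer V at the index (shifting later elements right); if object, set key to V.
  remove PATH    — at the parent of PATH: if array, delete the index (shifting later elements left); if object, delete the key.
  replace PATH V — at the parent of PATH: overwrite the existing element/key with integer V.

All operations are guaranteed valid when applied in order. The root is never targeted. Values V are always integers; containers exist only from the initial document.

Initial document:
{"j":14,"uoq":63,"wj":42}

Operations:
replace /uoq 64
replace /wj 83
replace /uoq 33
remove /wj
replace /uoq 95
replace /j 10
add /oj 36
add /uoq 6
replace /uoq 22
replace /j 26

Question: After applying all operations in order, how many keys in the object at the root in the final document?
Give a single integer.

Answer: 3

Derivation:
After op 1 (replace /uoq 64): {"j":14,"uoq":64,"wj":42}
After op 2 (replace /wj 83): {"j":14,"uoq":64,"wj":83}
After op 3 (replace /uoq 33): {"j":14,"uoq":33,"wj":83}
After op 4 (remove /wj): {"j":14,"uoq":33}
After op 5 (replace /uoq 95): {"j":14,"uoq":95}
After op 6 (replace /j 10): {"j":10,"uoq":95}
After op 7 (add /oj 36): {"j":10,"oj":36,"uoq":95}
After op 8 (add /uoq 6): {"j":10,"oj":36,"uoq":6}
After op 9 (replace /uoq 22): {"j":10,"oj":36,"uoq":22}
After op 10 (replace /j 26): {"j":26,"oj":36,"uoq":22}
Size at the root: 3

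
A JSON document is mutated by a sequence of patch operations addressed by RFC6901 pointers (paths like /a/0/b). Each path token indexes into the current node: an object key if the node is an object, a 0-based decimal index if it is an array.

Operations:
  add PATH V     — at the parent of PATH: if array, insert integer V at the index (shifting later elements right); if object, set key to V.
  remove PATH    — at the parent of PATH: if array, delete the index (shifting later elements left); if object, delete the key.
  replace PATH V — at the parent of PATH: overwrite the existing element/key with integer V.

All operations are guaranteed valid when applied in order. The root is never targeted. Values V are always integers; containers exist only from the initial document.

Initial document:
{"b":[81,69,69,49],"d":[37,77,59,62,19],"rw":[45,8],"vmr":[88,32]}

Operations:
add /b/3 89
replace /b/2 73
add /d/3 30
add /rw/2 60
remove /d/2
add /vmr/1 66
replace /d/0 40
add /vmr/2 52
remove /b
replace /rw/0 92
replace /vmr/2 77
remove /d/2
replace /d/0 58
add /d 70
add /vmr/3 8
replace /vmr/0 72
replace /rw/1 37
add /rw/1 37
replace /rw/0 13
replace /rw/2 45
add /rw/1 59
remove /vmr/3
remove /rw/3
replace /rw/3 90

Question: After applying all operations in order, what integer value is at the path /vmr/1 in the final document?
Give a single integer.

Answer: 66

Derivation:
After op 1 (add /b/3 89): {"b":[81,69,69,89,49],"d":[37,77,59,62,19],"rw":[45,8],"vmr":[88,32]}
After op 2 (replace /b/2 73): {"b":[81,69,73,89,49],"d":[37,77,59,62,19],"rw":[45,8],"vmr":[88,32]}
After op 3 (add /d/3 30): {"b":[81,69,73,89,49],"d":[37,77,59,30,62,19],"rw":[45,8],"vmr":[88,32]}
After op 4 (add /rw/2 60): {"b":[81,69,73,89,49],"d":[37,77,59,30,62,19],"rw":[45,8,60],"vmr":[88,32]}
After op 5 (remove /d/2): {"b":[81,69,73,89,49],"d":[37,77,30,62,19],"rw":[45,8,60],"vmr":[88,32]}
After op 6 (add /vmr/1 66): {"b":[81,69,73,89,49],"d":[37,77,30,62,19],"rw":[45,8,60],"vmr":[88,66,32]}
After op 7 (replace /d/0 40): {"b":[81,69,73,89,49],"d":[40,77,30,62,19],"rw":[45,8,60],"vmr":[88,66,32]}
After op 8 (add /vmr/2 52): {"b":[81,69,73,89,49],"d":[40,77,30,62,19],"rw":[45,8,60],"vmr":[88,66,52,32]}
After op 9 (remove /b): {"d":[40,77,30,62,19],"rw":[45,8,60],"vmr":[88,66,52,32]}
After op 10 (replace /rw/0 92): {"d":[40,77,30,62,19],"rw":[92,8,60],"vmr":[88,66,52,32]}
After op 11 (replace /vmr/2 77): {"d":[40,77,30,62,19],"rw":[92,8,60],"vmr":[88,66,77,32]}
After op 12 (remove /d/2): {"d":[40,77,62,19],"rw":[92,8,60],"vmr":[88,66,77,32]}
After op 13 (replace /d/0 58): {"d":[58,77,62,19],"rw":[92,8,60],"vmr":[88,66,77,32]}
After op 14 (add /d 70): {"d":70,"rw":[92,8,60],"vmr":[88,66,77,32]}
After op 15 (add /vmr/3 8): {"d":70,"rw":[92,8,60],"vmr":[88,66,77,8,32]}
After op 16 (replace /vmr/0 72): {"d":70,"rw":[92,8,60],"vmr":[72,66,77,8,32]}
After op 17 (replace /rw/1 37): {"d":70,"rw":[92,37,60],"vmr":[72,66,77,8,32]}
After op 18 (add /rw/1 37): {"d":70,"rw":[92,37,37,60],"vmr":[72,66,77,8,32]}
After op 19 (replace /rw/0 13): {"d":70,"rw":[13,37,37,60],"vmr":[72,66,77,8,32]}
After op 20 (replace /rw/2 45): {"d":70,"rw":[13,37,45,60],"vmr":[72,66,77,8,32]}
After op 21 (add /rw/1 59): {"d":70,"rw":[13,59,37,45,60],"vmr":[72,66,77,8,32]}
After op 22 (remove /vmr/3): {"d":70,"rw":[13,59,37,45,60],"vmr":[72,66,77,32]}
After op 23 (remove /rw/3): {"d":70,"rw":[13,59,37,60],"vmr":[72,66,77,32]}
After op 24 (replace /rw/3 90): {"d":70,"rw":[13,59,37,90],"vmr":[72,66,77,32]}
Value at /vmr/1: 66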